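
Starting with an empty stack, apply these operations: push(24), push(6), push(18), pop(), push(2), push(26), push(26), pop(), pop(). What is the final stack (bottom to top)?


push(24) -> [24]
push(6) -> [24, 6]
push(18) -> [24, 6, 18]
pop() returns 18 -> [24, 6]
push(2) -> [24, 6, 2]
push(26) -> [24, 6, 2, 26]
push(26) -> [24, 6, 2, 26, 26]
pop() returns 26 -> [24, 6, 2, 26]
pop() returns 26 -> [24, 6, 2]
Final stack (bottom to top): [24, 6, 2]


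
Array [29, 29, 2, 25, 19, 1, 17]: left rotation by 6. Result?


Left rotate by 6: [17, 29, 29, 2, 25, 19, 1]


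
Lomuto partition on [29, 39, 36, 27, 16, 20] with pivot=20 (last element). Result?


Elements <= 20 go left of pivot.
Result: [16, 20, 36, 27, 29, 39], pivot at index 1


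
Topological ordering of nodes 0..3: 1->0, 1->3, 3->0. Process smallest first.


Kahn's algorithm, process smallest node first
Order: [1, 2, 3, 0]


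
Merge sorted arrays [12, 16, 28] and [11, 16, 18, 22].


Compare heads, take smaller each step.
Merged: [11, 12, 16, 16, 18, 22, 28]


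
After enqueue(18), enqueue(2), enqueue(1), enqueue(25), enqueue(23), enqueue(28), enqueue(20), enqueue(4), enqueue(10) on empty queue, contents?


enqueue(18) -> [18]
enqueue(2) -> [18, 2]
enqueue(1) -> [18, 2, 1]
enqueue(25) -> [18, 2, 1, 25]
enqueue(23) -> [18, 2, 1, 25, 23]
enqueue(28) -> [18, 2, 1, 25, 23, 28]
enqueue(20) -> [18, 2, 1, 25, 23, 28, 20]
enqueue(4) -> [18, 2, 1, 25, 23, 28, 20, 4]
enqueue(10) -> [18, 2, 1, 25, 23, 28, 20, 4, 10]
Final queue (front to back): [18, 2, 1, 25, 23, 28, 20, 4, 10]


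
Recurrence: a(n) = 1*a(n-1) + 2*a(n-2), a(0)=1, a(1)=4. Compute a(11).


Build bottom-up:
...a(9)=854, a(10)=1706, a(11)=1*1706+2*854=3414


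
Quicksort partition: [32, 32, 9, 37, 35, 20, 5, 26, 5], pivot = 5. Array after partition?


Elements <= 5 go left of pivot.
Result: [5, 5, 9, 37, 35, 20, 32, 26, 32], pivot at index 1


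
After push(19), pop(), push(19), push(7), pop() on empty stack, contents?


push(19) -> [19]
pop() returns 19 -> []
push(19) -> [19]
push(7) -> [19, 7]
pop() returns 7 -> [19]
Final stack (bottom to top): [19]


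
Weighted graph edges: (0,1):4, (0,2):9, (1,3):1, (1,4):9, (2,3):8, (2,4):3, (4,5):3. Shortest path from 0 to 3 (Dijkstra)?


Dijkstra from 0:
Distances: {0: 0, 1: 4, 2: 9, 3: 5, 4: 12, 5: 15}
Shortest distance to 3 = 5, path = [0, 1, 3]


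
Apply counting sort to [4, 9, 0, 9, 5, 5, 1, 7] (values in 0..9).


Count array: [1, 1, 0, 0, 1, 2, 0, 1, 0, 2]
Reconstruct: [0, 1, 4, 5, 5, 7, 9, 9]


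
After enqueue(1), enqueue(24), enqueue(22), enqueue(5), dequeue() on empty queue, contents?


enqueue(1) -> [1]
enqueue(24) -> [1, 24]
enqueue(22) -> [1, 24, 22]
enqueue(5) -> [1, 24, 22, 5]
dequeue() returns 1 -> [24, 22, 5]
Final queue (front to back): [24, 22, 5]


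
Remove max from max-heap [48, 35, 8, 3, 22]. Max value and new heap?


Max = 48
Replace root with last, heapify down
Resulting heap: [35, 22, 8, 3]


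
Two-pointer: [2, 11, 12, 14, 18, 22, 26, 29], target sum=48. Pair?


Two pointers: lo=0, hi=7
Found pair: (22, 26) summing to 48


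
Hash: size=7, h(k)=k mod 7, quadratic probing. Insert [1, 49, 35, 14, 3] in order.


Insertions: 1->slot 1; 49->slot 0; 35->slot 4; 14->slot 2; 3->slot 3
Table: [49, 1, 14, 3, 35, None, None]


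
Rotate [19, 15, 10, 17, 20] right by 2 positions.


Right rotate by 2: [17, 20, 19, 15, 10]


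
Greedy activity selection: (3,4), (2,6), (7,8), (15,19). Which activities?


Greedy: pick earliest-ending, then skip overlaps.
Selected (3 activities): [(3, 4), (7, 8), (15, 19)]


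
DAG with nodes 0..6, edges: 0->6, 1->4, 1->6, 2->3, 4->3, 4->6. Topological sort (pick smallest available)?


Kahn's algorithm, process smallest node first
Order: [0, 1, 2, 4, 3, 5, 6]


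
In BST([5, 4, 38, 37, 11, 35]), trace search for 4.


BST root = 5
Search for 4: compare at each node
Path: [5, 4]


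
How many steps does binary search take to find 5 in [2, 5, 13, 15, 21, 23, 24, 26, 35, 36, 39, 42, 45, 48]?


Search for 5:
[0,13] mid=6 arr[6]=24
[0,5] mid=2 arr[2]=13
[0,1] mid=0 arr[0]=2
[1,1] mid=1 arr[1]=5
Total: 4 comparisons


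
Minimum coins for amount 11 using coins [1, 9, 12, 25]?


dp[0]=0; dp[i]=1+min(dp[i-c] for c in coins)
...dp[6]=6, dp[7]=7, dp[8]=8, dp[9]=1, dp[10]=2, dp[11]=3
Minimum coins for 11 = 3


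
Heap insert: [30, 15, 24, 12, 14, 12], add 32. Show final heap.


Append 32: [30, 15, 24, 12, 14, 12, 32]
Bubble up: swap idx 6(32) with idx 2(24); swap idx 2(32) with idx 0(30)
Result: [32, 15, 30, 12, 14, 12, 24]


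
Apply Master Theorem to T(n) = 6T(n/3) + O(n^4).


a=6, b=3, c=4. log_3(6)=1.631 < c=4. Case 3: O(n^c) = O(n^4)
Complexity: O(n^4)


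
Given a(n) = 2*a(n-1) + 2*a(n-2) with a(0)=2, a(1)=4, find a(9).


Build bottom-up:
...a(7)=1792, a(8)=4896, a(9)=2*4896+2*1792=13376


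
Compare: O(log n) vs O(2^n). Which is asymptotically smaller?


logarithmic grows slower than exponential
O(log n) is asymptotically smaller; O(2^n) grows faster


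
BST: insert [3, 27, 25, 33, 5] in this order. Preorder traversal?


Root = 3; build tree by BST insertion.
Preorder traversal: [3, 27, 25, 5, 33]


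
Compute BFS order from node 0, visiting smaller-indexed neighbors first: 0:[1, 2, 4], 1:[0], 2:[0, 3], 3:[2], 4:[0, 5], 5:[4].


BFS queue: start with [0]
Visit order: [0, 1, 2, 4, 3, 5]


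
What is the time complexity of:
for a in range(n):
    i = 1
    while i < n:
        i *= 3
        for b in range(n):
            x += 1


Per nesting level: O(n) * O(log n) * O(n) = O(n^2 log n)
Complexity: O(n^2 log n)


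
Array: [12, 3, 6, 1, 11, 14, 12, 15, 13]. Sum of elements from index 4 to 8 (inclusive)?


Prefix sums: [0, 12, 15, 21, 22, 33, 47, 59, 74, 87]
Sum[4..8] = prefix[9] - prefix[4] = 87 - 22 = 65


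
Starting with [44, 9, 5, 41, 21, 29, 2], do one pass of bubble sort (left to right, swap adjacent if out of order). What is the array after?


After one pass: [9, 5, 41, 21, 29, 2, 44]


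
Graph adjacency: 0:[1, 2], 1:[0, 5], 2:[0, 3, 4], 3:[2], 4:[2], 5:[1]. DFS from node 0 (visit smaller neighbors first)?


DFS stack-based: start with [0]
Visit order: [0, 1, 5, 2, 3, 4]


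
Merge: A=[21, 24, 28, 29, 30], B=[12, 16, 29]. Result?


Compare heads, take smaller each step.
Merged: [12, 16, 21, 24, 28, 29, 29, 30]


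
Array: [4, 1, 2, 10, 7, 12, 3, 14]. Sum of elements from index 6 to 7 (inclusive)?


Prefix sums: [0, 4, 5, 7, 17, 24, 36, 39, 53]
Sum[6..7] = prefix[8] - prefix[6] = 53 - 36 = 17


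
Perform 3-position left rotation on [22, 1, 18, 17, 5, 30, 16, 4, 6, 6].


Left rotate by 3: [17, 5, 30, 16, 4, 6, 6, 22, 1, 18]


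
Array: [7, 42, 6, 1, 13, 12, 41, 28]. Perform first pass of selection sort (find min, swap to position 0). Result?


After one pass: [1, 42, 6, 7, 13, 12, 41, 28]


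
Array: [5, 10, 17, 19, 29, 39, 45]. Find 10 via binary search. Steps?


Search for 10:
[0,6] mid=3 arr[3]=19
[0,2] mid=1 arr[1]=10
Total: 2 comparisons


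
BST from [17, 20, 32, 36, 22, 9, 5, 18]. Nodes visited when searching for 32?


BST root = 17
Search for 32: compare at each node
Path: [17, 20, 32]


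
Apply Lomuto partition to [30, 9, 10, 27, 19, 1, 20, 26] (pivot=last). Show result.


Elements <= 26 go left of pivot.
Result: [9, 10, 19, 1, 20, 26, 30, 27], pivot at index 5


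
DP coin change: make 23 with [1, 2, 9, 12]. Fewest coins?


dp[0]=0; dp[i]=1+min(dp[i-c] for c in coins)
...dp[18]=2, dp[19]=3, dp[20]=3, dp[21]=2, dp[22]=3, dp[23]=3
Minimum coins for 23 = 3


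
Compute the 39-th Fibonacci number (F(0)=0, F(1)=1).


F(n)=F(n-1)+F(n-2)
...F(37)=24157817, F(38)=39088169, F(39)=63245986


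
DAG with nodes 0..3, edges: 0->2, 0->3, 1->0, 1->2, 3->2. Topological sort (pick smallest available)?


Kahn's algorithm, process smallest node first
Order: [1, 0, 3, 2]


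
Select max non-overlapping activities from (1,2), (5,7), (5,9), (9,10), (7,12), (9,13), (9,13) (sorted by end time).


Greedy: pick earliest-ending, then skip overlaps.
Selected (3 activities): [(1, 2), (5, 7), (9, 10)]


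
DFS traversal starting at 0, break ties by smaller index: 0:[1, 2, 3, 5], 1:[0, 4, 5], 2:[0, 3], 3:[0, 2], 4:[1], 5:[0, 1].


DFS stack-based: start with [0]
Visit order: [0, 1, 4, 5, 2, 3]


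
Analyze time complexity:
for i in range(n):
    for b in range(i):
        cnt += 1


Per nesting level: O(n) * O(n) [triangular over i] = O(n^2)
Complexity: O(n^2)


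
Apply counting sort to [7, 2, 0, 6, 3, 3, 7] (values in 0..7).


Count array: [1, 0, 1, 2, 0, 0, 1, 2]
Reconstruct: [0, 2, 3, 3, 6, 7, 7]


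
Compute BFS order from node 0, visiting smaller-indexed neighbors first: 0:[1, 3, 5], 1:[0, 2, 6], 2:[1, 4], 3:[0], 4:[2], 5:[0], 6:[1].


BFS queue: start with [0]
Visit order: [0, 1, 3, 5, 2, 6, 4]


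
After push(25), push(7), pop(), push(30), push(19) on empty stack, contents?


push(25) -> [25]
push(7) -> [25, 7]
pop() returns 7 -> [25]
push(30) -> [25, 30]
push(19) -> [25, 30, 19]
Final stack (bottom to top): [25, 30, 19]


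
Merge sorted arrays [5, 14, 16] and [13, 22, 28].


Compare heads, take smaller each step.
Merged: [5, 13, 14, 16, 22, 28]


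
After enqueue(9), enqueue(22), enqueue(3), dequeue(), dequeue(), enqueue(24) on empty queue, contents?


enqueue(9) -> [9]
enqueue(22) -> [9, 22]
enqueue(3) -> [9, 22, 3]
dequeue() returns 9 -> [22, 3]
dequeue() returns 22 -> [3]
enqueue(24) -> [3, 24]
Final queue (front to back): [3, 24]


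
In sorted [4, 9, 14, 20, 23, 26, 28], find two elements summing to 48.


Two pointers: lo=0, hi=6
Found pair: (20, 28) summing to 48


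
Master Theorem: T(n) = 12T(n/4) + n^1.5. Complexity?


a=12, b=4, c=1.5. log_4(12)=1.792 > c=1.5. Case 1: O(n^log_b(a)) = O(n^1.792)
Complexity: O(n^1.792)


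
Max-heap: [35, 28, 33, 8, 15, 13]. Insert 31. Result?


Append 31: [35, 28, 33, 8, 15, 13, 31]
Bubble up: no swaps needed
Result: [35, 28, 33, 8, 15, 13, 31]


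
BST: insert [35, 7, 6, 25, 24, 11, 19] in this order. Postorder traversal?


Root = 35; build tree by BST insertion.
Postorder traversal: [6, 19, 11, 24, 25, 7, 35]


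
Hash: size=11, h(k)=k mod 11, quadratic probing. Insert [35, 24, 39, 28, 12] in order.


Insertions: 35->slot 2; 24->slot 3; 39->slot 6; 28->slot 7; 12->slot 1
Table: [None, 12, 35, 24, None, None, 39, 28, None, None, None]


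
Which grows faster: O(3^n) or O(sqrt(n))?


sublinear grows slower than exponential (base 3)
O(sqrt(n)) is asymptotically smaller; O(3^n) grows faster


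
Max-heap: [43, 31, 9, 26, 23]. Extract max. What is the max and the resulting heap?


Max = 43
Replace root with last, heapify down
Resulting heap: [31, 26, 9, 23]


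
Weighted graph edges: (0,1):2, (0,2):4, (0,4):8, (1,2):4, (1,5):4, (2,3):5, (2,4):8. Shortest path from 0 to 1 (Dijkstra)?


Dijkstra from 0:
Distances: {0: 0, 1: 2, 2: 4, 3: 9, 4: 8, 5: 6}
Shortest distance to 1 = 2, path = [0, 1]


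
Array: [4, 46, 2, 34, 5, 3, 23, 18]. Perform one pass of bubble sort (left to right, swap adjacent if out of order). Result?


After one pass: [4, 2, 34, 5, 3, 23, 18, 46]


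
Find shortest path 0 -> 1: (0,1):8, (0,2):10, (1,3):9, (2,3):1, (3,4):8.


Dijkstra from 0:
Distances: {0: 0, 1: 8, 2: 10, 3: 11, 4: 19}
Shortest distance to 1 = 8, path = [0, 1]


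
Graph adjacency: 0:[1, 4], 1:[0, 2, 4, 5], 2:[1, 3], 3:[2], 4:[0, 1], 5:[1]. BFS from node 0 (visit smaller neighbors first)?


BFS queue: start with [0]
Visit order: [0, 1, 4, 2, 5, 3]


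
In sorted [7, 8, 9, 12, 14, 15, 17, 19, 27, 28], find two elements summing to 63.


Two pointers: lo=0, hi=9
No pair sums to 63


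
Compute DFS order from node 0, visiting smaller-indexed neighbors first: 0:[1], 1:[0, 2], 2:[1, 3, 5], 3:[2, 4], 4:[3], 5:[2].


DFS stack-based: start with [0]
Visit order: [0, 1, 2, 3, 4, 5]


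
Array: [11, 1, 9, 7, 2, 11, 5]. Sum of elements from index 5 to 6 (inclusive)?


Prefix sums: [0, 11, 12, 21, 28, 30, 41, 46]
Sum[5..6] = prefix[7] - prefix[5] = 46 - 30 = 16


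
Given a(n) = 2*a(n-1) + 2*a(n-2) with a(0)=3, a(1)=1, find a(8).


Build bottom-up:
...a(6)=384, a(7)=1048, a(8)=2*1048+2*384=2864


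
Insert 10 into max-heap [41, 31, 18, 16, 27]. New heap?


Append 10: [41, 31, 18, 16, 27, 10]
Bubble up: no swaps needed
Result: [41, 31, 18, 16, 27, 10]


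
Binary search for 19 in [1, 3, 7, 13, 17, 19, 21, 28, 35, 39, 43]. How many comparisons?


Search for 19:
[0,10] mid=5 arr[5]=19
Total: 1 comparisons


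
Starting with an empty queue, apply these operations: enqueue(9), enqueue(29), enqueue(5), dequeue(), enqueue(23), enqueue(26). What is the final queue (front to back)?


enqueue(9) -> [9]
enqueue(29) -> [9, 29]
enqueue(5) -> [9, 29, 5]
dequeue() returns 9 -> [29, 5]
enqueue(23) -> [29, 5, 23]
enqueue(26) -> [29, 5, 23, 26]
Final queue (front to back): [29, 5, 23, 26]


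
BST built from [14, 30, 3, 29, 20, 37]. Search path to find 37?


BST root = 14
Search for 37: compare at each node
Path: [14, 30, 37]


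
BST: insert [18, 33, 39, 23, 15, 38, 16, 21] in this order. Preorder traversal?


Root = 18; build tree by BST insertion.
Preorder traversal: [18, 15, 16, 33, 23, 21, 39, 38]


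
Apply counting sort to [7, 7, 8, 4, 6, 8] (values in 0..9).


Count array: [0, 0, 0, 0, 1, 0, 1, 2, 2, 0]
Reconstruct: [4, 6, 7, 7, 8, 8]


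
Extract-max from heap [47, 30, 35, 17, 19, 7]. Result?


Max = 47
Replace root with last, heapify down
Resulting heap: [35, 30, 7, 17, 19]


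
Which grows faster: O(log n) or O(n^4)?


logarithmic grows slower than quartic
O(log n) is asymptotically smaller; O(n^4) grows faster


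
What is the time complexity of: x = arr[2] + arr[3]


Analysis: constant-time operation, no loop
Complexity: O(1)


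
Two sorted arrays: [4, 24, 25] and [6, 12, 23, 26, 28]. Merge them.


Compare heads, take smaller each step.
Merged: [4, 6, 12, 23, 24, 25, 26, 28]


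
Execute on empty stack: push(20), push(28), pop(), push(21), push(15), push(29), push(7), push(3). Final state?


push(20) -> [20]
push(28) -> [20, 28]
pop() returns 28 -> [20]
push(21) -> [20, 21]
push(15) -> [20, 21, 15]
push(29) -> [20, 21, 15, 29]
push(7) -> [20, 21, 15, 29, 7]
push(3) -> [20, 21, 15, 29, 7, 3]
Final stack (bottom to top): [20, 21, 15, 29, 7, 3]


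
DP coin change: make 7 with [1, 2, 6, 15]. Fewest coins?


dp[0]=0; dp[i]=1+min(dp[i-c] for c in coins)
...dp[2]=1, dp[3]=2, dp[4]=2, dp[5]=3, dp[6]=1, dp[7]=2
Minimum coins for 7 = 2


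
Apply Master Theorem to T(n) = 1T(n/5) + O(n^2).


a=1, b=5, c=2. log_5(1)=0 < c=2. Case 3: O(n^c) = O(n^2)
Complexity: O(n^2)


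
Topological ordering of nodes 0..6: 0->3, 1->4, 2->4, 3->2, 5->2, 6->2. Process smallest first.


Kahn's algorithm, process smallest node first
Order: [0, 1, 3, 5, 6, 2, 4]


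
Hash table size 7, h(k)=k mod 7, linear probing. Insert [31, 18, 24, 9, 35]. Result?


Insertions: 31->slot 3; 18->slot 4; 24->slot 5; 9->slot 2; 35->slot 0
Table: [35, None, 9, 31, 18, 24, None]


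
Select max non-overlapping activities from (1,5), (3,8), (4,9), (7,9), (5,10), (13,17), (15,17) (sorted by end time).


Greedy: pick earliest-ending, then skip overlaps.
Selected (3 activities): [(1, 5), (7, 9), (13, 17)]


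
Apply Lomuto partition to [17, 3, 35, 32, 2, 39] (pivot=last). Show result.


Elements <= 39 go left of pivot.
Result: [17, 3, 35, 32, 2, 39], pivot at index 5


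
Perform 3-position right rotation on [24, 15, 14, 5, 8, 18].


Right rotate by 3: [5, 8, 18, 24, 15, 14]


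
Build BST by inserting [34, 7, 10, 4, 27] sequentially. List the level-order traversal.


Root = 34; build tree by BST insertion.
Level-Order traversal: [34, 7, 4, 10, 27]


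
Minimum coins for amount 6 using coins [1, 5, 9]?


dp[0]=0; dp[i]=1+min(dp[i-c] for c in coins)
...dp[1]=1, dp[2]=2, dp[3]=3, dp[4]=4, dp[5]=1, dp[6]=2
Minimum coins for 6 = 2


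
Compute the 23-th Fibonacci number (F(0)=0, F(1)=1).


F(n)=F(n-1)+F(n-2)
...F(21)=10946, F(22)=17711, F(23)=28657


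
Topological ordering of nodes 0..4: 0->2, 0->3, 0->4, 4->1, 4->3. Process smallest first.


Kahn's algorithm, process smallest node first
Order: [0, 2, 4, 1, 3]


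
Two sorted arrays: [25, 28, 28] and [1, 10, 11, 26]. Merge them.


Compare heads, take smaller each step.
Merged: [1, 10, 11, 25, 26, 28, 28]


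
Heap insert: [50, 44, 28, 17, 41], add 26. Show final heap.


Append 26: [50, 44, 28, 17, 41, 26]
Bubble up: no swaps needed
Result: [50, 44, 28, 17, 41, 26]


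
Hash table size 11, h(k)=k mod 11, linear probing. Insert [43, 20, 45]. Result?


Insertions: 43->slot 10; 20->slot 9; 45->slot 1
Table: [None, 45, None, None, None, None, None, None, None, 20, 43]


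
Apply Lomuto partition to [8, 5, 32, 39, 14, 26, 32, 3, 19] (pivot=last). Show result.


Elements <= 19 go left of pivot.
Result: [8, 5, 14, 3, 19, 26, 32, 39, 32], pivot at index 4


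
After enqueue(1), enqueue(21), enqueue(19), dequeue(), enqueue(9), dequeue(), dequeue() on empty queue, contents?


enqueue(1) -> [1]
enqueue(21) -> [1, 21]
enqueue(19) -> [1, 21, 19]
dequeue() returns 1 -> [21, 19]
enqueue(9) -> [21, 19, 9]
dequeue() returns 21 -> [19, 9]
dequeue() returns 19 -> [9]
Final queue (front to back): [9]


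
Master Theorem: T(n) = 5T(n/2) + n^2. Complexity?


a=5, b=2, c=2. log_2(5)=2.322 > c=2. Case 1: O(n^log_b(a)) = O(n^2.322)
Complexity: O(n^2.322)


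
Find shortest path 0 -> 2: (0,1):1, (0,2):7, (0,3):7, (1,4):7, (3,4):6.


Dijkstra from 0:
Distances: {0: 0, 1: 1, 2: 7, 3: 7, 4: 8}
Shortest distance to 2 = 7, path = [0, 2]


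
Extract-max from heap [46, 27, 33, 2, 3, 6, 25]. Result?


Max = 46
Replace root with last, heapify down
Resulting heap: [33, 27, 25, 2, 3, 6]


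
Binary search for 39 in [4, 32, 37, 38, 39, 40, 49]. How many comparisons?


Search for 39:
[0,6] mid=3 arr[3]=38
[4,6] mid=5 arr[5]=40
[4,4] mid=4 arr[4]=39
Total: 3 comparisons


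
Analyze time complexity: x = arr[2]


Analysis: constant-time operation, no loop
Complexity: O(1)


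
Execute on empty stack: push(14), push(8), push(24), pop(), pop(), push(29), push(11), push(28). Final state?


push(14) -> [14]
push(8) -> [14, 8]
push(24) -> [14, 8, 24]
pop() returns 24 -> [14, 8]
pop() returns 8 -> [14]
push(29) -> [14, 29]
push(11) -> [14, 29, 11]
push(28) -> [14, 29, 11, 28]
Final stack (bottom to top): [14, 29, 11, 28]


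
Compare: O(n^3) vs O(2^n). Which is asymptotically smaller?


cubic grows slower than exponential
O(n^3) is asymptotically smaller; O(2^n) grows faster


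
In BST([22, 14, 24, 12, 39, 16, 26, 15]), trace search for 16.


BST root = 22
Search for 16: compare at each node
Path: [22, 14, 16]


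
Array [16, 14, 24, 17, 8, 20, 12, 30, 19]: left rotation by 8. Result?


Left rotate by 8: [19, 16, 14, 24, 17, 8, 20, 12, 30]


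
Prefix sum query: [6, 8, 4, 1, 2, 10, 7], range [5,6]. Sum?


Prefix sums: [0, 6, 14, 18, 19, 21, 31, 38]
Sum[5..6] = prefix[7] - prefix[5] = 38 - 21 = 17


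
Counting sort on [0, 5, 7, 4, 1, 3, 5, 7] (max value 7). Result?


Count array: [1, 1, 0, 1, 1, 2, 0, 2]
Reconstruct: [0, 1, 3, 4, 5, 5, 7, 7]


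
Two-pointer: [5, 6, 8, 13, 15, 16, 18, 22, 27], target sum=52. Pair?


Two pointers: lo=0, hi=8
No pair sums to 52


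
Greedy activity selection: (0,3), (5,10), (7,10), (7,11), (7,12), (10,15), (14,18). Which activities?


Greedy: pick earliest-ending, then skip overlaps.
Selected (3 activities): [(0, 3), (5, 10), (10, 15)]


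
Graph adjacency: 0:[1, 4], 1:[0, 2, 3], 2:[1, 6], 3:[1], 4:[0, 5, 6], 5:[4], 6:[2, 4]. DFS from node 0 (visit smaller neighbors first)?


DFS stack-based: start with [0]
Visit order: [0, 1, 2, 6, 4, 5, 3]


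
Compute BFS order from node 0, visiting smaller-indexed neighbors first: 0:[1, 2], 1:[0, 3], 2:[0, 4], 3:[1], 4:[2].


BFS queue: start with [0]
Visit order: [0, 1, 2, 3, 4]


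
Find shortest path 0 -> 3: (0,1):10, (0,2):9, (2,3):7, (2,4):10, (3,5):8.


Dijkstra from 0:
Distances: {0: 0, 1: 10, 2: 9, 3: 16, 4: 19, 5: 24}
Shortest distance to 3 = 16, path = [0, 2, 3]


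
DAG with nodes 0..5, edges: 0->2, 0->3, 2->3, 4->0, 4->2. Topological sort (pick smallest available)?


Kahn's algorithm, process smallest node first
Order: [1, 4, 0, 2, 3, 5]


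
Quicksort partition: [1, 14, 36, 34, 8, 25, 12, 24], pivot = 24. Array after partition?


Elements <= 24 go left of pivot.
Result: [1, 14, 8, 12, 24, 25, 34, 36], pivot at index 4


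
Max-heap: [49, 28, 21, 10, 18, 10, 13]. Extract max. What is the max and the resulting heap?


Max = 49
Replace root with last, heapify down
Resulting heap: [28, 18, 21, 10, 13, 10]


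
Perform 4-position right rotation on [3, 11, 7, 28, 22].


Right rotate by 4: [11, 7, 28, 22, 3]


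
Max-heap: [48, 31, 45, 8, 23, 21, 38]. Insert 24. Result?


Append 24: [48, 31, 45, 8, 23, 21, 38, 24]
Bubble up: swap idx 7(24) with idx 3(8)
Result: [48, 31, 45, 24, 23, 21, 38, 8]


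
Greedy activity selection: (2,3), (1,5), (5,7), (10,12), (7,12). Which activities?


Greedy: pick earliest-ending, then skip overlaps.
Selected (3 activities): [(2, 3), (5, 7), (10, 12)]


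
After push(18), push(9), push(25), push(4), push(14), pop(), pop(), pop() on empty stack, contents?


push(18) -> [18]
push(9) -> [18, 9]
push(25) -> [18, 9, 25]
push(4) -> [18, 9, 25, 4]
push(14) -> [18, 9, 25, 4, 14]
pop() returns 14 -> [18, 9, 25, 4]
pop() returns 4 -> [18, 9, 25]
pop() returns 25 -> [18, 9]
Final stack (bottom to top): [18, 9]


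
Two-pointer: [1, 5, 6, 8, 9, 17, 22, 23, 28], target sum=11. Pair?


Two pointers: lo=0, hi=8
Found pair: (5, 6) summing to 11


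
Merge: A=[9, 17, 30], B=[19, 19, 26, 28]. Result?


Compare heads, take smaller each step.
Merged: [9, 17, 19, 19, 26, 28, 30]


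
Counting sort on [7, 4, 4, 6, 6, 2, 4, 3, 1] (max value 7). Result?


Count array: [0, 1, 1, 1, 3, 0, 2, 1]
Reconstruct: [1, 2, 3, 4, 4, 4, 6, 6, 7]


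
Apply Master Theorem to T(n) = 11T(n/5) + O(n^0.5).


a=11, b=5, c=0.5. log_5(11)=1.490 > c=0.5. Case 1: O(n^log_b(a)) = O(n^1.490)
Complexity: O(n^1.490)


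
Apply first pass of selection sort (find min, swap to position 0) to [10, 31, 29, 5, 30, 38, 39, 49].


After one pass: [5, 31, 29, 10, 30, 38, 39, 49]


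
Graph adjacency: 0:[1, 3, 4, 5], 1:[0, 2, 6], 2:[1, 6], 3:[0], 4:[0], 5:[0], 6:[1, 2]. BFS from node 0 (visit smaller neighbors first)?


BFS queue: start with [0]
Visit order: [0, 1, 3, 4, 5, 2, 6]


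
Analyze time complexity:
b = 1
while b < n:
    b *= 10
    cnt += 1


Per nesting level: O(log n) = O(log n)
Complexity: O(log n)


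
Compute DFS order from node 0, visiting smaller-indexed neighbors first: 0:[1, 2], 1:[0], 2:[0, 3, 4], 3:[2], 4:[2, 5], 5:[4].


DFS stack-based: start with [0]
Visit order: [0, 1, 2, 3, 4, 5]


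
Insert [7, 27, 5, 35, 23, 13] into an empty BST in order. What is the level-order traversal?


Root = 7; build tree by BST insertion.
Level-Order traversal: [7, 5, 27, 23, 35, 13]


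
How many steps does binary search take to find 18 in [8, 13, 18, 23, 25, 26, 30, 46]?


Search for 18:
[0,7] mid=3 arr[3]=23
[0,2] mid=1 arr[1]=13
[2,2] mid=2 arr[2]=18
Total: 3 comparisons


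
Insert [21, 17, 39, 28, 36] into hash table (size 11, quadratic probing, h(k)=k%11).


Insertions: 21->slot 10; 17->slot 6; 39->slot 7; 28->slot 4; 36->slot 3
Table: [None, None, None, 36, 28, None, 17, 39, None, None, 21]


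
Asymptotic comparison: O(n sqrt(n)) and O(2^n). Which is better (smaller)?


n^1.5 grows slower than exponential
O(n sqrt(n)) is asymptotically smaller; O(2^n) grows faster


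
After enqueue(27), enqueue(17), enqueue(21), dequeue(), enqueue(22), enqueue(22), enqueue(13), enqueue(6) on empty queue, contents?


enqueue(27) -> [27]
enqueue(17) -> [27, 17]
enqueue(21) -> [27, 17, 21]
dequeue() returns 27 -> [17, 21]
enqueue(22) -> [17, 21, 22]
enqueue(22) -> [17, 21, 22, 22]
enqueue(13) -> [17, 21, 22, 22, 13]
enqueue(6) -> [17, 21, 22, 22, 13, 6]
Final queue (front to back): [17, 21, 22, 22, 13, 6]


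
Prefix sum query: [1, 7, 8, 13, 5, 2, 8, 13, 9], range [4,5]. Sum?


Prefix sums: [0, 1, 8, 16, 29, 34, 36, 44, 57, 66]
Sum[4..5] = prefix[6] - prefix[4] = 36 - 29 = 7


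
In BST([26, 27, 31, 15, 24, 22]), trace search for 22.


BST root = 26
Search for 22: compare at each node
Path: [26, 15, 24, 22]


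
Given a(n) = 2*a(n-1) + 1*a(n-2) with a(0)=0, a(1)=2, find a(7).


Build bottom-up:
...a(5)=58, a(6)=140, a(7)=2*140+1*58=338


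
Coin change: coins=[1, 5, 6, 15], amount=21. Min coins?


dp[0]=0; dp[i]=1+min(dp[i-c] for c in coins)
...dp[16]=2, dp[17]=3, dp[18]=3, dp[19]=4, dp[20]=2, dp[21]=2
Minimum coins for 21 = 2


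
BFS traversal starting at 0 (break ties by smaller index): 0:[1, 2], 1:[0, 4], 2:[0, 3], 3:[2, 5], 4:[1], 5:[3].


BFS queue: start with [0]
Visit order: [0, 1, 2, 4, 3, 5]


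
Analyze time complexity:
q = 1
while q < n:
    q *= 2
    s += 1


Per nesting level: O(log n) = O(log n)
Complexity: O(log n)


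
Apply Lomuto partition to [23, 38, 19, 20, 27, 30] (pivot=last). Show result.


Elements <= 30 go left of pivot.
Result: [23, 19, 20, 27, 30, 38], pivot at index 4


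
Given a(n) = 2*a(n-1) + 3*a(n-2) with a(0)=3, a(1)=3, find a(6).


Build bottom-up:
...a(4)=123, a(5)=363, a(6)=2*363+3*123=1095


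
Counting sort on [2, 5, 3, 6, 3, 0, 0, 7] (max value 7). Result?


Count array: [2, 0, 1, 2, 0, 1, 1, 1]
Reconstruct: [0, 0, 2, 3, 3, 5, 6, 7]


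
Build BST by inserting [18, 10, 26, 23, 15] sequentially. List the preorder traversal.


Root = 18; build tree by BST insertion.
Preorder traversal: [18, 10, 15, 26, 23]


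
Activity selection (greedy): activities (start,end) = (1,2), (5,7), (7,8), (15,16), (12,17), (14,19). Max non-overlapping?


Greedy: pick earliest-ending, then skip overlaps.
Selected (4 activities): [(1, 2), (5, 7), (7, 8), (15, 16)]


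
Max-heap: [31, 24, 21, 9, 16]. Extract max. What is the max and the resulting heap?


Max = 31
Replace root with last, heapify down
Resulting heap: [24, 16, 21, 9]


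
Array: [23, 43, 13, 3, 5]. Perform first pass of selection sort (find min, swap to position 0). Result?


After one pass: [3, 43, 13, 23, 5]


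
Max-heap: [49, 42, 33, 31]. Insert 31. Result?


Append 31: [49, 42, 33, 31, 31]
Bubble up: no swaps needed
Result: [49, 42, 33, 31, 31]


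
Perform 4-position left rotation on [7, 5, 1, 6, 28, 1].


Left rotate by 4: [28, 1, 7, 5, 1, 6]


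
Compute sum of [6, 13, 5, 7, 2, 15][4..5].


Prefix sums: [0, 6, 19, 24, 31, 33, 48]
Sum[4..5] = prefix[6] - prefix[4] = 48 - 31 = 17


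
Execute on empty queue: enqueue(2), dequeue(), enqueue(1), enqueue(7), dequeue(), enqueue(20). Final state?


enqueue(2) -> [2]
dequeue() returns 2 -> []
enqueue(1) -> [1]
enqueue(7) -> [1, 7]
dequeue() returns 1 -> [7]
enqueue(20) -> [7, 20]
Final queue (front to back): [7, 20]


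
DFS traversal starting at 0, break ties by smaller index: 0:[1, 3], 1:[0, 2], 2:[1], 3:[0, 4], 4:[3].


DFS stack-based: start with [0]
Visit order: [0, 1, 2, 3, 4]


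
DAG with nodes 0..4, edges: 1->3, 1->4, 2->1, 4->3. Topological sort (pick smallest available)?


Kahn's algorithm, process smallest node first
Order: [0, 2, 1, 4, 3]


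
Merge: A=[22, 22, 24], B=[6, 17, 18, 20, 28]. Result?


Compare heads, take smaller each step.
Merged: [6, 17, 18, 20, 22, 22, 24, 28]


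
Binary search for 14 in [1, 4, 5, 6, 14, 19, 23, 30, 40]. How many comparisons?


Search for 14:
[0,8] mid=4 arr[4]=14
Total: 1 comparisons


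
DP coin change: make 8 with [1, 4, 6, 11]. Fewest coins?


dp[0]=0; dp[i]=1+min(dp[i-c] for c in coins)
...dp[3]=3, dp[4]=1, dp[5]=2, dp[6]=1, dp[7]=2, dp[8]=2
Minimum coins for 8 = 2


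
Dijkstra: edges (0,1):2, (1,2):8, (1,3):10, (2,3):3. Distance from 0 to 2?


Dijkstra from 0:
Distances: {0: 0, 1: 2, 2: 10, 3: 12}
Shortest distance to 2 = 10, path = [0, 1, 2]


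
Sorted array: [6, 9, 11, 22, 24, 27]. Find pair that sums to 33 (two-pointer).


Two pointers: lo=0, hi=5
Found pair: (6, 27) summing to 33


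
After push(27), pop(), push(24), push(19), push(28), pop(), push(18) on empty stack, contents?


push(27) -> [27]
pop() returns 27 -> []
push(24) -> [24]
push(19) -> [24, 19]
push(28) -> [24, 19, 28]
pop() returns 28 -> [24, 19]
push(18) -> [24, 19, 18]
Final stack (bottom to top): [24, 19, 18]


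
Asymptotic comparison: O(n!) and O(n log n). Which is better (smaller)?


linearithmic grows slower than factorial
O(n log n) is asymptotically smaller; O(n!) grows faster


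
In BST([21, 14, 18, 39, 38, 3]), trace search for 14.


BST root = 21
Search for 14: compare at each node
Path: [21, 14]


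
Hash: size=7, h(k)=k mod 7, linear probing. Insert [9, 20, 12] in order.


Insertions: 9->slot 2; 20->slot 6; 12->slot 5
Table: [None, None, 9, None, None, 12, 20]


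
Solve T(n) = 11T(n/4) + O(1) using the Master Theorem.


a=11, b=4, c=0. log_4(11)=1.730 > c=0. Case 1: O(n^log_b(a)) = O(n^1.730)
Complexity: O(n^1.730)


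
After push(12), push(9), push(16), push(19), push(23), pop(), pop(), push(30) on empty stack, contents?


push(12) -> [12]
push(9) -> [12, 9]
push(16) -> [12, 9, 16]
push(19) -> [12, 9, 16, 19]
push(23) -> [12, 9, 16, 19, 23]
pop() returns 23 -> [12, 9, 16, 19]
pop() returns 19 -> [12, 9, 16]
push(30) -> [12, 9, 16, 30]
Final stack (bottom to top): [12, 9, 16, 30]


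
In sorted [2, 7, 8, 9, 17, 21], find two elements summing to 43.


Two pointers: lo=0, hi=5
No pair sums to 43


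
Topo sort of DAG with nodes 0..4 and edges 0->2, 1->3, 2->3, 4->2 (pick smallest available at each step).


Kahn's algorithm, process smallest node first
Order: [0, 1, 4, 2, 3]


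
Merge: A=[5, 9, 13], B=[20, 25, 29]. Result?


Compare heads, take smaller each step.
Merged: [5, 9, 13, 20, 25, 29]


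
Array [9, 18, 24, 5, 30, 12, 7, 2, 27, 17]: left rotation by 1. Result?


Left rotate by 1: [18, 24, 5, 30, 12, 7, 2, 27, 17, 9]


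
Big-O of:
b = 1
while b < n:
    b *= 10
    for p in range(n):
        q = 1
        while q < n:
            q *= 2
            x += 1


Per nesting level: O(log n) * O(n) * O(log n) = O(n (log n)^2)
Complexity: O(n (log n)^2)


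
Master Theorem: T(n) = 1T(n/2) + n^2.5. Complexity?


a=1, b=2, c=2.5. log_2(1)=0 < c=2.5. Case 3: O(n^c) = O(n^2.500)
Complexity: O(n^2.500)


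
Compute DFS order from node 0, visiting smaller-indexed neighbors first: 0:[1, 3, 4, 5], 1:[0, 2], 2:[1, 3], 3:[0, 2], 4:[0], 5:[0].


DFS stack-based: start with [0]
Visit order: [0, 1, 2, 3, 4, 5]


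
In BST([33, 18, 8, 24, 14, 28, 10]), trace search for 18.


BST root = 33
Search for 18: compare at each node
Path: [33, 18]


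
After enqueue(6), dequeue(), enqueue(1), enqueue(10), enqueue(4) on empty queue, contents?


enqueue(6) -> [6]
dequeue() returns 6 -> []
enqueue(1) -> [1]
enqueue(10) -> [1, 10]
enqueue(4) -> [1, 10, 4]
Final queue (front to back): [1, 10, 4]


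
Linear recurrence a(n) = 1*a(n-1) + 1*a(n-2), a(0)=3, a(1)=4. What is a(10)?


Build bottom-up:
...a(8)=123, a(9)=199, a(10)=1*199+1*123=322


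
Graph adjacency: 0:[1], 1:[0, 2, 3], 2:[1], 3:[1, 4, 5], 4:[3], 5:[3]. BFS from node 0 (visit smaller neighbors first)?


BFS queue: start with [0]
Visit order: [0, 1, 2, 3, 4, 5]


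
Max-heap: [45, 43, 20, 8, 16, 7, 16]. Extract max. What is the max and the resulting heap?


Max = 45
Replace root with last, heapify down
Resulting heap: [43, 16, 20, 8, 16, 7]


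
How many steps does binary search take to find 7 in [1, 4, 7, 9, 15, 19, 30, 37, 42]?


Search for 7:
[0,8] mid=4 arr[4]=15
[0,3] mid=1 arr[1]=4
[2,3] mid=2 arr[2]=7
Total: 3 comparisons


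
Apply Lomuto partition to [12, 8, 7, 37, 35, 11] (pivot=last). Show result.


Elements <= 11 go left of pivot.
Result: [8, 7, 11, 37, 35, 12], pivot at index 2


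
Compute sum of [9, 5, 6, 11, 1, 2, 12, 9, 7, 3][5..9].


Prefix sums: [0, 9, 14, 20, 31, 32, 34, 46, 55, 62, 65]
Sum[5..9] = prefix[10] - prefix[5] = 65 - 32 = 33


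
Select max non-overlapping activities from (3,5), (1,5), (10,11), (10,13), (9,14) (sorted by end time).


Greedy: pick earliest-ending, then skip overlaps.
Selected (2 activities): [(3, 5), (10, 11)]


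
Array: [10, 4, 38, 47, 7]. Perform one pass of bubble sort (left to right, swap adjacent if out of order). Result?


After one pass: [4, 10, 38, 7, 47]


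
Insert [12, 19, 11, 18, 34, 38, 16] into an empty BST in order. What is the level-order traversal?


Root = 12; build tree by BST insertion.
Level-Order traversal: [12, 11, 19, 18, 34, 16, 38]


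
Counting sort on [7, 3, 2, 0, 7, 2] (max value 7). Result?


Count array: [1, 0, 2, 1, 0, 0, 0, 2]
Reconstruct: [0, 2, 2, 3, 7, 7]


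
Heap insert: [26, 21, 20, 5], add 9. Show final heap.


Append 9: [26, 21, 20, 5, 9]
Bubble up: no swaps needed
Result: [26, 21, 20, 5, 9]


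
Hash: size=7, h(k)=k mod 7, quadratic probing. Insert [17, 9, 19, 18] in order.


Insertions: 17->slot 3; 9->slot 2; 19->slot 5; 18->slot 4
Table: [None, None, 9, 17, 18, 19, None]


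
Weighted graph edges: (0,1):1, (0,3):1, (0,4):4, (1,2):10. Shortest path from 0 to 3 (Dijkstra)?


Dijkstra from 0:
Distances: {0: 0, 1: 1, 2: 11, 3: 1, 4: 4}
Shortest distance to 3 = 1, path = [0, 3]


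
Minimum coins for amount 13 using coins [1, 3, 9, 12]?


dp[0]=0; dp[i]=1+min(dp[i-c] for c in coins)
...dp[8]=4, dp[9]=1, dp[10]=2, dp[11]=3, dp[12]=1, dp[13]=2
Minimum coins for 13 = 2


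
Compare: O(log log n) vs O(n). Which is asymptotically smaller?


double-logarithmic grows slower than linear
O(log log n) is asymptotically smaller; O(n) grows faster


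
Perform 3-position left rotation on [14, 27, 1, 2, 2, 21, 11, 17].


Left rotate by 3: [2, 2, 21, 11, 17, 14, 27, 1]


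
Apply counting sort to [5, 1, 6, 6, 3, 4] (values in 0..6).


Count array: [0, 1, 0, 1, 1, 1, 2]
Reconstruct: [1, 3, 4, 5, 6, 6]


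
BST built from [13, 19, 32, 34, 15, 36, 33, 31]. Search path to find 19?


BST root = 13
Search for 19: compare at each node
Path: [13, 19]


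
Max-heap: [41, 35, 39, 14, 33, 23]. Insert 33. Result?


Append 33: [41, 35, 39, 14, 33, 23, 33]
Bubble up: no swaps needed
Result: [41, 35, 39, 14, 33, 23, 33]


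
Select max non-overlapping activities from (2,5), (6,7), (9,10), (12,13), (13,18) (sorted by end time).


Greedy: pick earliest-ending, then skip overlaps.
Selected (5 activities): [(2, 5), (6, 7), (9, 10), (12, 13), (13, 18)]


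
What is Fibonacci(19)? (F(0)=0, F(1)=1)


F(n)=F(n-1)+F(n-2)
...F(17)=1597, F(18)=2584, F(19)=4181


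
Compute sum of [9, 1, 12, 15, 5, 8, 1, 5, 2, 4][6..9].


Prefix sums: [0, 9, 10, 22, 37, 42, 50, 51, 56, 58, 62]
Sum[6..9] = prefix[10] - prefix[6] = 62 - 50 = 12


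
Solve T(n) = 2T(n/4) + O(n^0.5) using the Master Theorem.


a=2, b=4, c=0.5. log_4(2)=0.5 = c=0.5. Case 2: O(n^c log n) = O(sqrt(n) log n)
Complexity: O(sqrt(n) log n)


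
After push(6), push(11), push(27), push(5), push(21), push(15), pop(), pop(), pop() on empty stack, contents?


push(6) -> [6]
push(11) -> [6, 11]
push(27) -> [6, 11, 27]
push(5) -> [6, 11, 27, 5]
push(21) -> [6, 11, 27, 5, 21]
push(15) -> [6, 11, 27, 5, 21, 15]
pop() returns 15 -> [6, 11, 27, 5, 21]
pop() returns 21 -> [6, 11, 27, 5]
pop() returns 5 -> [6, 11, 27]
Final stack (bottom to top): [6, 11, 27]


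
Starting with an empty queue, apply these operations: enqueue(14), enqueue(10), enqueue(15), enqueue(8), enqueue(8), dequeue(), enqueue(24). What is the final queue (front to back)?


enqueue(14) -> [14]
enqueue(10) -> [14, 10]
enqueue(15) -> [14, 10, 15]
enqueue(8) -> [14, 10, 15, 8]
enqueue(8) -> [14, 10, 15, 8, 8]
dequeue() returns 14 -> [10, 15, 8, 8]
enqueue(24) -> [10, 15, 8, 8, 24]
Final queue (front to back): [10, 15, 8, 8, 24]


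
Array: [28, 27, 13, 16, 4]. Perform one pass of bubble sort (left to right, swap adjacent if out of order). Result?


After one pass: [27, 13, 16, 4, 28]


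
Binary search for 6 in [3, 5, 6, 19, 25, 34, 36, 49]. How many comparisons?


Search for 6:
[0,7] mid=3 arr[3]=19
[0,2] mid=1 arr[1]=5
[2,2] mid=2 arr[2]=6
Total: 3 comparisons


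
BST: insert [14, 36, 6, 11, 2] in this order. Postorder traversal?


Root = 14; build tree by BST insertion.
Postorder traversal: [2, 11, 6, 36, 14]


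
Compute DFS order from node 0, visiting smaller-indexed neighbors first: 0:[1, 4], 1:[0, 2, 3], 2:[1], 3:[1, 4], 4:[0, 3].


DFS stack-based: start with [0]
Visit order: [0, 1, 2, 3, 4]


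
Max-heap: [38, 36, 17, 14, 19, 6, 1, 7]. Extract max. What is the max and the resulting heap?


Max = 38
Replace root with last, heapify down
Resulting heap: [36, 19, 17, 14, 7, 6, 1]


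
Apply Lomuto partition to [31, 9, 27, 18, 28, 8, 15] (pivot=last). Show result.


Elements <= 15 go left of pivot.
Result: [9, 8, 15, 18, 28, 31, 27], pivot at index 2


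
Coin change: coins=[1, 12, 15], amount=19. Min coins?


dp[0]=0; dp[i]=1+min(dp[i-c] for c in coins)
...dp[14]=3, dp[15]=1, dp[16]=2, dp[17]=3, dp[18]=4, dp[19]=5
Minimum coins for 19 = 5


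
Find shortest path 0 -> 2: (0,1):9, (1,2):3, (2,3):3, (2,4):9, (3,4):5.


Dijkstra from 0:
Distances: {0: 0, 1: 9, 2: 12, 3: 15, 4: 20}
Shortest distance to 2 = 12, path = [0, 1, 2]


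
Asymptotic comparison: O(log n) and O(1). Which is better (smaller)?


constant grows slower than logarithmic
O(1) is asymptotically smaller; O(log n) grows faster


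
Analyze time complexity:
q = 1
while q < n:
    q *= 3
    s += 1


Per nesting level: O(log n) = O(log n)
Complexity: O(log n)


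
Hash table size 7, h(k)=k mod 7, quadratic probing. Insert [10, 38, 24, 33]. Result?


Insertions: 10->slot 3; 38->slot 4; 24->slot 0; 33->slot 5
Table: [24, None, None, 10, 38, 33, None]


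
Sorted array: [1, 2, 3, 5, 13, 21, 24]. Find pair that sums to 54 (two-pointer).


Two pointers: lo=0, hi=6
No pair sums to 54


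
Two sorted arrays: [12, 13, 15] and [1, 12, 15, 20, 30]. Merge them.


Compare heads, take smaller each step.
Merged: [1, 12, 12, 13, 15, 15, 20, 30]


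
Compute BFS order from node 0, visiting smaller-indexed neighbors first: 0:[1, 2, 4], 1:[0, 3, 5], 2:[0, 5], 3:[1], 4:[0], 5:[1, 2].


BFS queue: start with [0]
Visit order: [0, 1, 2, 4, 3, 5]


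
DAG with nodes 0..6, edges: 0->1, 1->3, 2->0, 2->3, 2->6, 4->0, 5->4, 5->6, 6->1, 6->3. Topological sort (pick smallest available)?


Kahn's algorithm, process smallest node first
Order: [2, 5, 4, 0, 6, 1, 3]


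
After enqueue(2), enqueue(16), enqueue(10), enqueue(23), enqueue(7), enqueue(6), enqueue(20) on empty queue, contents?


enqueue(2) -> [2]
enqueue(16) -> [2, 16]
enqueue(10) -> [2, 16, 10]
enqueue(23) -> [2, 16, 10, 23]
enqueue(7) -> [2, 16, 10, 23, 7]
enqueue(6) -> [2, 16, 10, 23, 7, 6]
enqueue(20) -> [2, 16, 10, 23, 7, 6, 20]
Final queue (front to back): [2, 16, 10, 23, 7, 6, 20]


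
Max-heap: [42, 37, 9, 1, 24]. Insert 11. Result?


Append 11: [42, 37, 9, 1, 24, 11]
Bubble up: swap idx 5(11) with idx 2(9)
Result: [42, 37, 11, 1, 24, 9]


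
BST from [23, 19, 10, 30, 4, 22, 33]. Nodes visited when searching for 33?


BST root = 23
Search for 33: compare at each node
Path: [23, 30, 33]
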